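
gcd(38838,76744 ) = 2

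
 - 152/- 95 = 1 + 3/5  =  1.60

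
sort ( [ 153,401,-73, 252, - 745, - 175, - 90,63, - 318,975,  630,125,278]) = [-745,-318, - 175,-90 , - 73,63,125,153,252,278,401,630, 975]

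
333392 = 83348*4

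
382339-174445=207894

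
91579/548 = 91579/548 = 167.11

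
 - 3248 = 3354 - 6602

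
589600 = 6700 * 88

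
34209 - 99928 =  - 65719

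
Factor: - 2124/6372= - 1/3 = - 3^( - 1 )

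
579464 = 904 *641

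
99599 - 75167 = 24432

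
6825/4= 1706 + 1/4= 1706.25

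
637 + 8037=8674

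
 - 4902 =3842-8744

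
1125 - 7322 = - 6197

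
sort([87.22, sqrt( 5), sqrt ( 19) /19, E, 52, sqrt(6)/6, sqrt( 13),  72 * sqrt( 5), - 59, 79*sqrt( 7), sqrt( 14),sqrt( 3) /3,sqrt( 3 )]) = [ - 59,sqrt( 19) /19, sqrt( 6)/6,sqrt( 3)/3, sqrt(3) , sqrt(5),E,sqrt(13), sqrt ( 14), 52, 87.22,72*sqrt( 5), 79*sqrt(7) ]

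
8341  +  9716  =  18057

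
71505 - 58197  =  13308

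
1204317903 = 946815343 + 257502560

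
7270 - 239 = 7031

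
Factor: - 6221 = - 6221^1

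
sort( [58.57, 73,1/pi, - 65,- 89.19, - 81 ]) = [ - 89.19,-81,-65,1/pi,58.57,73 ] 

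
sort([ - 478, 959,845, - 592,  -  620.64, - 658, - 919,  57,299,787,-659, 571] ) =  [ - 919,- 659, - 658,-620.64, - 592, - 478 , 57, 299, 571, 787,845,959 ]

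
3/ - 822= - 1 + 273/274=-0.00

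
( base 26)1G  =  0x2a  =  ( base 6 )110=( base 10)42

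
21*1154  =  24234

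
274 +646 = 920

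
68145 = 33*2065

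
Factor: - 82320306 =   -  2^1*3^1*353^1*38867^1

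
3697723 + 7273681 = 10971404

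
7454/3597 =7454/3597 = 2.07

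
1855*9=16695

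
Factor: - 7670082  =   - 2^1* 3^1 * 7^1* 31^1 * 43^1 * 137^1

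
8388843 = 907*9249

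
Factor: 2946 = 2^1*3^1*491^1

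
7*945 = 6615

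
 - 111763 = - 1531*73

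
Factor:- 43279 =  - 113^1*383^1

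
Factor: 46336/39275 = 2^8*5^(-2)*181^1*1571^( - 1)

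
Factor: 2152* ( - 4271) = -2^3*269^1*4271^1 = -  9191192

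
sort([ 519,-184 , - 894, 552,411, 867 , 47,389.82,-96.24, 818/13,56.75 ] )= [  -  894, - 184, - 96.24, 47, 56.75 , 818/13,389.82,411,  519 , 552, 867]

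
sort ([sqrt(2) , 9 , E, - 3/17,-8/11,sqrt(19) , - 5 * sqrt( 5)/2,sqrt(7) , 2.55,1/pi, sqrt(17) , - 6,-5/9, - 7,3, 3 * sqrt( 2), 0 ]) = [ - 7,-6, - 5*sqrt( 5 )/2, - 8/11,-5/9, - 3/17,0,1/pi, sqrt( 2 ), 2.55, sqrt(7) , E,3,sqrt(17),3*sqrt( 2),sqrt( 19),9] 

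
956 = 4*239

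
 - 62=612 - 674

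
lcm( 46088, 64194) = 1797432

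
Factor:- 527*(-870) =458490 = 2^1*3^1*5^1*17^1*29^1*31^1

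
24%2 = 0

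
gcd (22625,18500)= 125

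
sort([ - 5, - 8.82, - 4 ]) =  [  -  8.82 , - 5, - 4]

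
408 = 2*204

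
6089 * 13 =79157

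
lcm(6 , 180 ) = 180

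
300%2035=300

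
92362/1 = 92362=92362.00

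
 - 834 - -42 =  - 792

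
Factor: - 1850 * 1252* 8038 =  - 2^4*5^2*37^1*313^1*4019^1 = - 18617615600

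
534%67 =65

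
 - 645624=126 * ( - 5124)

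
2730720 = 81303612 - 78572892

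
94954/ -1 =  - 94954 + 0/1=-  94954.00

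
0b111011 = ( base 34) 1p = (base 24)2b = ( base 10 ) 59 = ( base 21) 2H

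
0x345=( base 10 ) 837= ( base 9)1130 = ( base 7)2304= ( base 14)43b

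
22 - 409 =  - 387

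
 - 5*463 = -2315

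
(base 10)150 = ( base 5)1100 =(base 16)96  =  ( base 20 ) 7a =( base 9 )176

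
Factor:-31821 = - 3^1*10607^1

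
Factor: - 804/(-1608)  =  1/2 = 2^(-1 )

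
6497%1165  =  672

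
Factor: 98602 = 2^1*7^1 * 7043^1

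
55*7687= 422785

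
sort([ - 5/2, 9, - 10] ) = [  -  10, - 5/2,  9]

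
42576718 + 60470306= 103047024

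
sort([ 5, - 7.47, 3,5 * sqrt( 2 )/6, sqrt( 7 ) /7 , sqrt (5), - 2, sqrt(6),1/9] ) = [ - 7.47, - 2,1/9, sqrt(7 )/7 , 5 * sqrt ( 2 ) /6,sqrt( 5),sqrt( 6),3,5]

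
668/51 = 668/51 = 13.10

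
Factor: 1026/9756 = 57/542 = 2^( - 1 )*3^1 * 19^1 * 271^( - 1)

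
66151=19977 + 46174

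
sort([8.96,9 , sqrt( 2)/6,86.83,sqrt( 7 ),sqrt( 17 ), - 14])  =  [ - 14,sqrt( 2) /6,sqrt( 7),sqrt( 17 ),8.96, 9 , 86.83]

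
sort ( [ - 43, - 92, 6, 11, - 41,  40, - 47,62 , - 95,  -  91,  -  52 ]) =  [ - 95, - 92, - 91, - 52, - 47, - 43, - 41, 6 , 11, 40, 62]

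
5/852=5/852 = 0.01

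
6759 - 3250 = 3509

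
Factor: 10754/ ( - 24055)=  - 2^1*5^( - 1)*17^( - 1)*19^1 =- 38/85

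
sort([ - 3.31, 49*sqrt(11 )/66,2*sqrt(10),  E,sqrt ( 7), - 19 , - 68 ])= [-68,-19, - 3.31,49*sqrt( 11 ) /66,sqrt( 7) , E,2 * sqrt( 10)]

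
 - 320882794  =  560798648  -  881681442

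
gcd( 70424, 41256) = 8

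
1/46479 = 1/46479 = 0.00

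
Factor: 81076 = 2^2*20269^1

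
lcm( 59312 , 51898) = 415184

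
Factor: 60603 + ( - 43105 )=17498=2^1*13^1*673^1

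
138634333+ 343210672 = 481845005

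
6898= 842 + 6056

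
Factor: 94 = 2^1*47^1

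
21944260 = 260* 84401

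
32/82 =16/41 = 0.39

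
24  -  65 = -41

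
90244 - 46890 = 43354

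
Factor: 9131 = 23^1*397^1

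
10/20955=2/4191 = 0.00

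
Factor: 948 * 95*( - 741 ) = - 2^2 * 3^2*5^1 * 13^1* 19^2 * 79^1  =  - 66734460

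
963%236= 19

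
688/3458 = 344/1729 = 0.20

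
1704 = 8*213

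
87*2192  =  190704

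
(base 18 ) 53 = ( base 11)85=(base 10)93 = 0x5D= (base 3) 10110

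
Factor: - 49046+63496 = 2^1*5^2*17^2 = 14450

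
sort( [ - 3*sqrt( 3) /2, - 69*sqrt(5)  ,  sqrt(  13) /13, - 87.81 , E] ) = [-69*sqrt(5 ), - 87.81,-3 * sqrt(3)/2,sqrt( 13 )/13,E ] 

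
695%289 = 117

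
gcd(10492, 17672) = 4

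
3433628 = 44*78037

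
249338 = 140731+108607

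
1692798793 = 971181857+721616936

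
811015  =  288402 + 522613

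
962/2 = 481= 481.00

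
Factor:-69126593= - 69126593^1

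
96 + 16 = 112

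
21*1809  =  37989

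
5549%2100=1349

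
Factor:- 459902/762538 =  - 7^( - 2) * 31^ (  -  1) *227^1 *251^( - 1) *1013^1 = - 229951/381269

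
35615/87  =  409+32/87 = 409.37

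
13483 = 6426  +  7057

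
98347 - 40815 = 57532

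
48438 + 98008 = 146446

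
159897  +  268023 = 427920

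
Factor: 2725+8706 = 7^1 * 23^1*71^1 =11431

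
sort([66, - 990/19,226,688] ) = [ -990/19, 66,226,688 ]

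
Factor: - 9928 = -2^3*17^1*73^1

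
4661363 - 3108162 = 1553201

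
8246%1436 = 1066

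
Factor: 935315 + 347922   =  1283237^1 = 1283237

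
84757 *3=254271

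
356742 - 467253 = -110511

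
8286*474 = 3927564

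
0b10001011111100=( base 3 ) 110021201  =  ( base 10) 8956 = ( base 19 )15f7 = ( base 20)127g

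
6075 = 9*675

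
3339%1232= 875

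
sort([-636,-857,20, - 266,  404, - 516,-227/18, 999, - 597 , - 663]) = [ - 857, - 663, - 636, - 597, - 516,  -  266, - 227/18, 20, 404, 999]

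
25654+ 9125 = 34779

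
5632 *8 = 45056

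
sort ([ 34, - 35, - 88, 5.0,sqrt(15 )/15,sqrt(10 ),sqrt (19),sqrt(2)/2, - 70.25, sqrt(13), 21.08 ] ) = [ - 88,- 70.25, - 35,sqrt(15)/15, sqrt(2 )/2,sqrt( 10 ),sqrt(13 ) , sqrt( 19), 5.0,  21.08,34 ] 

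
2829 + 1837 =4666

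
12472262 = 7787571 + 4684691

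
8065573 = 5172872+2892701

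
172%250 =172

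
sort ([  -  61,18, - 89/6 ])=[- 61, - 89/6, 18 ]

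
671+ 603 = 1274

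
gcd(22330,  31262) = 4466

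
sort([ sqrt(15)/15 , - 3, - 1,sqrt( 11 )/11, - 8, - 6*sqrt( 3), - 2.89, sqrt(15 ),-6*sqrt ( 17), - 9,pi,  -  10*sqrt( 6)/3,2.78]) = [-6*sqrt( 17),-6 * sqrt (3 ) ,  -  9, - 10*sqrt( 6)/3, - 8,-3, - 2.89, - 1,sqrt( 15 )/15,sqrt( 11)/11, 2.78,pi,sqrt( 15 )]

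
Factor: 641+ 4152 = 4793= 4793^1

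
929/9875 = 929/9875 = 0.09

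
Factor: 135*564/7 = 2^2*3^4*5^1*7^( - 1 )*47^1 = 76140/7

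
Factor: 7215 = 3^1* 5^1*13^1*37^1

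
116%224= 116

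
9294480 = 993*9360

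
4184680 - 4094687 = 89993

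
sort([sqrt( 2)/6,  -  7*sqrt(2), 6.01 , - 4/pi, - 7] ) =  [-7*sqrt( 2 ), - 7, - 4/pi, sqrt( 2)/6,  6.01]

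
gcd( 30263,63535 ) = 1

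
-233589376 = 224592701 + -458182077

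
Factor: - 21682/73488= - 2^( - 3)*3^( - 1 )*37^1 * 293^1 *1531^ (  -  1)= -10841/36744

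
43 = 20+23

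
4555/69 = 66 + 1/69 = 66.01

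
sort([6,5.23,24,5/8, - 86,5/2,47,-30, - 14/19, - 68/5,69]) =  [ - 86,-30,-68/5, - 14/19 , 5/8,5/2,5.23,6,24,47,69 ]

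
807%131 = 21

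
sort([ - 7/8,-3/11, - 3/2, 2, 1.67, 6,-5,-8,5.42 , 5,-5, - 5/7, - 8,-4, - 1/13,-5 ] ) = [ - 8,- 8,-5, - 5, - 5, -4, - 3/2, - 7/8, - 5/7,-3/11,  -  1/13, 1.67, 2, 5,5.42, 6]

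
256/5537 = 256/5537 = 0.05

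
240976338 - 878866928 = -637890590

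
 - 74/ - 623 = 74/623 = 0.12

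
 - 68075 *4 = -272300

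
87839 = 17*5167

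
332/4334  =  166/2167 = 0.08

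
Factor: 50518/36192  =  67/48 = 2^(  -  4 )*3^( - 1)*67^1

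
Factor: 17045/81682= 2^( - 1)*5^1*7^1* 487^1*40841^( - 1)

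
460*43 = 19780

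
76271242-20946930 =55324312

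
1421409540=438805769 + 982603771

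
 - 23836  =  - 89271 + 65435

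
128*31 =3968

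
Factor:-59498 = -2^1*71^1*419^1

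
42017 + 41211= 83228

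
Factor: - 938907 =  -3^2 * 104323^1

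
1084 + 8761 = 9845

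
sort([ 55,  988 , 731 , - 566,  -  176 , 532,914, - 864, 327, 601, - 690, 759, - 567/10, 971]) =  [ - 864, - 690, - 566,  -  176,-567/10,  55,  327,  532, 601, 731 , 759,  914,971 , 988 ]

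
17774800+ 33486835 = 51261635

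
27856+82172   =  110028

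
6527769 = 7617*857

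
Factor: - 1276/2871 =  - 2^2 *3^(  -  2) = -4/9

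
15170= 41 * 370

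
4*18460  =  73840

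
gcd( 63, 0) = 63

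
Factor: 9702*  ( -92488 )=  - 2^4*3^2*7^2*11^2*1051^1 = -897318576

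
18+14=32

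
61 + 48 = 109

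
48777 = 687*71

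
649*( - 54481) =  - 35358169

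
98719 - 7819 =90900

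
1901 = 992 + 909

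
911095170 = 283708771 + 627386399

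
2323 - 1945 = 378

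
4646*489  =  2271894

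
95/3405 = 19/681  =  0.03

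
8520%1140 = 540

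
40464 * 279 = 11289456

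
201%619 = 201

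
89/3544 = 89/3544 = 0.03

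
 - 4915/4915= - 1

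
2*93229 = 186458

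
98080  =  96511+1569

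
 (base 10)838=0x346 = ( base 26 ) 166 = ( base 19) 262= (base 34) OM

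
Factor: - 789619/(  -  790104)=2^( - 3)*3^( - 1) * 7^( - 1 )*41^1*4703^( - 1 ) * 19259^1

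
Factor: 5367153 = 3^1*11^1*162641^1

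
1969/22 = 179/2 = 89.50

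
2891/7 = 413=413.00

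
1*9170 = 9170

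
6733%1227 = 598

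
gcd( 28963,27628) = 1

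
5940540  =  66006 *90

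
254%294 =254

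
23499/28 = 839 +1/4 =839.25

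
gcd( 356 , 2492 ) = 356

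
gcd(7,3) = 1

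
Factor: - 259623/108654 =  - 2^( - 1 )*3^1 * 199^( -1)*317^1 = -  951/398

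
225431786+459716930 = 685148716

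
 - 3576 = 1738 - 5314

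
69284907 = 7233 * 9579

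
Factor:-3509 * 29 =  - 11^2 *29^2 =-101761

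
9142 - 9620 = -478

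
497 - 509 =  - 12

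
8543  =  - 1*(-8543)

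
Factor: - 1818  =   - 2^1*3^2*101^1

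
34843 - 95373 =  - 60530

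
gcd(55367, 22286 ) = 1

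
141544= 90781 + 50763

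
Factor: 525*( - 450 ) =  - 2^1*3^3 * 5^4*7^1 = -236250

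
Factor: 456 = 2^3* 3^1*19^1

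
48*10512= 504576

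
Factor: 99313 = 19^1  *5227^1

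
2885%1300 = 285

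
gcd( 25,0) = 25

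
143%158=143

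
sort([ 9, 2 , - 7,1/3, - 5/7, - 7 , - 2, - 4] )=[ - 7, -7, - 4,  -  2, -5/7,1/3, 2, 9] 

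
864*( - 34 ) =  - 29376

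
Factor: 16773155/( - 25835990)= - 2^(-1)*7^1 * 37^(-1 )*113^1* 4241^1 * 69827^(- 1 )=-3354631/5167198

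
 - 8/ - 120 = 1/15 = 0.07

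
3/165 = 1/55 = 0.02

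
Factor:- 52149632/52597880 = -2^4 * 5^( - 1)*29^(-1 )*61^1*6679^1*45343^(-1)=-  6518704/6574735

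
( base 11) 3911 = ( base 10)5094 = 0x13E6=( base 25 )83J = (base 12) 2b46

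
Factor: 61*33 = 3^1*11^1*61^1 = 2013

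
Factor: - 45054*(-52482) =2^2*3^3 * 2503^1*8747^1 = 2364524028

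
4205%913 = 553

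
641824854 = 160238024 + 481586830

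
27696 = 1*27696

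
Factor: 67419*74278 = 2^1 * 3^3*11^1 * 227^1 * 37139^1 =5007748482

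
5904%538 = 524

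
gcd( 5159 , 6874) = 7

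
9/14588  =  9/14588 = 0.00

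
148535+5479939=5628474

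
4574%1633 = 1308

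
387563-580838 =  - 193275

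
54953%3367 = 1081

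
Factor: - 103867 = -103867^1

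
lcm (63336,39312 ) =1140048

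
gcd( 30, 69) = 3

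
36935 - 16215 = 20720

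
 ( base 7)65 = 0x2F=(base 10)47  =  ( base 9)52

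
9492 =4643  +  4849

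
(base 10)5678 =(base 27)7l8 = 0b1011000101110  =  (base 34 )4v0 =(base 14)20D8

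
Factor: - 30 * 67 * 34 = - 2^2 * 3^1*5^1 * 17^1*67^1 =- 68340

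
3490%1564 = 362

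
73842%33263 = 7316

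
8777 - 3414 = 5363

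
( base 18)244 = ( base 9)884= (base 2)1011010100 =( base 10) 724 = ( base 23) 18b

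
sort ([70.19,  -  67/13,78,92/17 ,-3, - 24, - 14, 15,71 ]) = [ - 24, - 14 , - 67/13,  -  3 , 92/17, 15,70.19,71,78 ]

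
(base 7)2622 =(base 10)996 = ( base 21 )259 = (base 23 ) 1k7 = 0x3E4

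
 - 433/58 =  - 433/58=   -7.47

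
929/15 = 61 + 14/15 = 61.93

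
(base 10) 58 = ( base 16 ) 3a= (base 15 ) 3d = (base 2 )111010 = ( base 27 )24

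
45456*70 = 3181920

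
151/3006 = 151/3006 = 0.05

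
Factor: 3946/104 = 1973/52 = 2^( -2 )*13^( - 1 )*1973^1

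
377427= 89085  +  288342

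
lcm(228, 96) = 1824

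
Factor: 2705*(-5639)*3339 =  - 50931419805 = - 3^2*5^1  *  7^1*53^1 * 541^1*5639^1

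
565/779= 565/779 = 0.73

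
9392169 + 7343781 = 16735950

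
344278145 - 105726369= 238551776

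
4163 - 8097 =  - 3934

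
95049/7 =95049/7 = 13578.43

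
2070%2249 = 2070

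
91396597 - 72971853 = 18424744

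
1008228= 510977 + 497251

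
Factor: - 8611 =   -  79^1*109^1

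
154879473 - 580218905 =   -  425339432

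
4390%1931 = 528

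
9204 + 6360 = 15564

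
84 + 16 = 100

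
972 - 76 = 896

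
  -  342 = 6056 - 6398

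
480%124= 108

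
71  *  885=62835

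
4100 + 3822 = 7922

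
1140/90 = 12 + 2/3 = 12.67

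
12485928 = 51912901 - 39426973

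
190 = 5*38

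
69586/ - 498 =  - 34793/249 = - 139.73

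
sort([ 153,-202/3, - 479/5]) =[-479/5, - 202/3,153]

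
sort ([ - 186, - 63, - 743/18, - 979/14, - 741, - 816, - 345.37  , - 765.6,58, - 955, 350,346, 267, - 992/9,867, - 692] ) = [ - 955, - 816, - 765.6, - 741, - 692,-345.37,  -  186, - 992/9, - 979/14,-63, - 743/18, 58, 267, 346, 350 , 867]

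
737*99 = 72963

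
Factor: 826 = 2^1*7^1*59^1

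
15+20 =35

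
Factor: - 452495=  -5^1*90499^1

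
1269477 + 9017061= 10286538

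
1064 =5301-4237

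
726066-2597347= - 1871281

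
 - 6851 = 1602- 8453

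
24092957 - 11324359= 12768598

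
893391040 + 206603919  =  1099994959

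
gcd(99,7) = 1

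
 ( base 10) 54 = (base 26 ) 22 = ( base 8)66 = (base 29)1P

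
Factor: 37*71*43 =37^1*43^1*71^1= 112961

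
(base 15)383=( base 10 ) 798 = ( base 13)495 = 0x31e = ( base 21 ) 1H0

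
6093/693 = 8 + 61/77 = 8.79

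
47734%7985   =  7809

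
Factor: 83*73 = 73^1*83^1=6059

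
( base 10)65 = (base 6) 145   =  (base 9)72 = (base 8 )101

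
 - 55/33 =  - 2 + 1/3 =- 1.67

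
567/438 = 1+43/146 = 1.29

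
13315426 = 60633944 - 47318518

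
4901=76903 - 72002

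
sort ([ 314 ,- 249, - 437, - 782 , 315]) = [ - 782,  -  437, - 249,314,315] 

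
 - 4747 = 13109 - 17856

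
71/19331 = 71/19331  =  0.00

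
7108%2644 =1820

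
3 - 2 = 1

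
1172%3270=1172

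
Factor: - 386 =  - 2^1 *193^1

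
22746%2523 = 39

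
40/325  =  8/65 = 0.12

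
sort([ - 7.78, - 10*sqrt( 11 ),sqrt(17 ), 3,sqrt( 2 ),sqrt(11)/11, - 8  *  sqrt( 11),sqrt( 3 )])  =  [ - 10*sqrt( 11), - 8 * sqrt(11 ),-7.78, sqrt(11) /11, sqrt(2), sqrt( 3), 3, sqrt(17 )]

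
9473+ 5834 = 15307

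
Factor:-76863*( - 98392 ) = 7562704296 = 2^3*3^1*7^2*251^1*25621^1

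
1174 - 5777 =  - 4603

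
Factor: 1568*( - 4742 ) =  - 7435456 = - 2^6*7^2*2371^1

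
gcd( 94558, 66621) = 1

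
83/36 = 83/36 = 2.31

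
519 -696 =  -177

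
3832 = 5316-1484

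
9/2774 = 9/2774=0.00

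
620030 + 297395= 917425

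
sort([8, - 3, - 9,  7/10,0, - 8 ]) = [ - 9,-8,-3,0,  7/10,8 ]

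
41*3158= 129478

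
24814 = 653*38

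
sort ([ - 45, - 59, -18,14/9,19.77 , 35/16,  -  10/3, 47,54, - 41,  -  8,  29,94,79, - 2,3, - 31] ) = [ - 59,  -  45, - 41, - 31, - 18,  -  8, -10/3,-2,  14/9,  35/16,3,19.77,29, 47,54,79,94]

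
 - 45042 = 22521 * ( - 2 )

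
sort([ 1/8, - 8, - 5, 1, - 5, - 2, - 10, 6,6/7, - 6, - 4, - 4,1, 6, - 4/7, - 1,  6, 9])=[ - 10, - 8,-6, - 5, - 5, -4, - 4 , - 2,-1, - 4/7,1/8,6/7,1,  1, 6, 6, 6, 9 ]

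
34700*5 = 173500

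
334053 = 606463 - 272410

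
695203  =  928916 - 233713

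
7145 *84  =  600180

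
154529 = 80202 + 74327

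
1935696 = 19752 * 98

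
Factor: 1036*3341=2^2 * 7^1*13^1*37^1* 257^1 = 3461276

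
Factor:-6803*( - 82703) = 191^1*433^1*6803^1 = 562628509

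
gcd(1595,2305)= 5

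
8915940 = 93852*95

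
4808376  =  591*8136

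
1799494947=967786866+831708081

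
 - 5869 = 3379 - 9248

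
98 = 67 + 31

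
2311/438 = 5+121/438  =  5.28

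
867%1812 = 867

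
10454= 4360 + 6094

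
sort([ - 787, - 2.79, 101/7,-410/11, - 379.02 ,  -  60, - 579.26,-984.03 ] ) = [ - 984.03,-787, - 579.26, - 379.02,-60, - 410/11, - 2.79 , 101/7 ]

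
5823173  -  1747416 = 4075757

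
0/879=0=0.00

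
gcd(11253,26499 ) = 363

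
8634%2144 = 58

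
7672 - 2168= 5504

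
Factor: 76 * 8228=2^4 * 11^2*17^1 * 19^1 =625328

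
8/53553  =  8/53553 = 0.00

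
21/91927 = 21/91927  =  0.00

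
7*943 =6601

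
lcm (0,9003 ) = 0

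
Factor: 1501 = 19^1 *79^1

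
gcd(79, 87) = 1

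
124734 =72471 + 52263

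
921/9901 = 921/9901 = 0.09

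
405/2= 405/2 =202.50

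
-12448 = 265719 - 278167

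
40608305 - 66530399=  - 25922094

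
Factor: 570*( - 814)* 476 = -2^4*3^1 * 5^1*7^1 * 11^1*17^1  *  19^1*37^1 = -220854480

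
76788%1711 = 1504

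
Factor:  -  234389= - 47^1*4987^1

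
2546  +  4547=7093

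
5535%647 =359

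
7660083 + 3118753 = 10778836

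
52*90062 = 4683224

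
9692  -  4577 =5115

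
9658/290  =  4829/145= 33.30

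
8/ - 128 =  - 1+ 15/16 = - 0.06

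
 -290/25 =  - 12 + 2/5 = - 11.60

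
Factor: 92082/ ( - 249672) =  - 2^( - 2 )*101^( - 1) * 149^1 = - 149/404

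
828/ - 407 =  - 3 + 393/407 = - 2.03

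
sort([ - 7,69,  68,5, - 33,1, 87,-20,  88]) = [-33 , - 20,-7,1, 5,68,69, 87, 88 ] 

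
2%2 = 0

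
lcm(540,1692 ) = 25380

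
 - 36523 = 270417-306940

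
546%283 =263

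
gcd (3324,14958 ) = 1662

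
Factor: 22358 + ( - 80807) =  - 58449 = -3^1*19483^1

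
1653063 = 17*97239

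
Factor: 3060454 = 2^1 * 1530227^1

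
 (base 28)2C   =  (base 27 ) 2E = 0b1000100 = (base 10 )68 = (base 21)35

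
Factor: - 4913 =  - 17^3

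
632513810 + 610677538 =1243191348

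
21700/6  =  10850/3= 3616.67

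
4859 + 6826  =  11685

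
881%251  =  128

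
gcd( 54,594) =54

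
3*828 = 2484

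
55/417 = 55/417 = 0.13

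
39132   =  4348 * 9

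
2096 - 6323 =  - 4227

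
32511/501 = 10837/167 = 64.89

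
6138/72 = 85 + 1/4 = 85.25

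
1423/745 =1423/745 = 1.91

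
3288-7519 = - 4231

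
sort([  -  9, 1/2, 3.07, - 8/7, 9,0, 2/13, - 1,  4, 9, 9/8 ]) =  [ - 9,-8/7, - 1, 0, 2/13,1/2,  9/8,3.07, 4,9,9]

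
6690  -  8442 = - 1752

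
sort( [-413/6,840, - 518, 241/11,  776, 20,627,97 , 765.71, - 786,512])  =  [ - 786,-518, - 413/6,20,241/11 , 97,512,627,765.71,776,840]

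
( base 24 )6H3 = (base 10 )3867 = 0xF1B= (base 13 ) 19b6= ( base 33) 3I6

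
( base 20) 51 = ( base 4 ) 1211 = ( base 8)145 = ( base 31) 38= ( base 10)101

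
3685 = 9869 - 6184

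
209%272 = 209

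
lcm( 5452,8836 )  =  256244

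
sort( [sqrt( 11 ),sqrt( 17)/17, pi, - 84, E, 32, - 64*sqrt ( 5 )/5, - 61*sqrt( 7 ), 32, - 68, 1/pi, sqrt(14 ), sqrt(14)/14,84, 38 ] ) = [ - 61*sqrt( 7) , -84  ,-68, - 64*sqrt( 5 )/5, sqrt( 17 )/17, sqrt( 14 )/14,1/pi, E,pi, sqrt( 11), sqrt(14 ),32, 32,  38, 84 ]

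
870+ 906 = 1776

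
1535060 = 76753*20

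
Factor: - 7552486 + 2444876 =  - 5107610 = - 2^1*5^1*23^1*53^1*419^1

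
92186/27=92186/27= 3414.30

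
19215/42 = 915/2 = 457.50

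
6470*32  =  207040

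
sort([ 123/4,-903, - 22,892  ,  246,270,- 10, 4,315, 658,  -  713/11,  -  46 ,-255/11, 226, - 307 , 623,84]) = [ -903, - 307, - 713/11, - 46,-255/11, -22,-10, 4, 123/4,84, 226, 246,270, 315, 623,658, 892]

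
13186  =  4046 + 9140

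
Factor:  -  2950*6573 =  - 19390350 = - 2^1*3^1*5^2*7^1*59^1*313^1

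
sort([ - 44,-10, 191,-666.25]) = [ - 666.25, - 44,-10 , 191] 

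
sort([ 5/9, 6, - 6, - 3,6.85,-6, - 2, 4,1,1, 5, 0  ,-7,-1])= [- 7, - 6, - 6,-3,-2,-1, 0,5/9, 1,  1, 4,5,6,6.85]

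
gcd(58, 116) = 58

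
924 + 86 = 1010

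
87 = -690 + 777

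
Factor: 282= 2^1*3^1*47^1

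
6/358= 3/179 = 0.02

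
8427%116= 75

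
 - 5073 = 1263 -6336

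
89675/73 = 1228 + 31/73 = 1228.42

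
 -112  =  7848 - 7960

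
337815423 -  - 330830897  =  668646320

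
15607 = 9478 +6129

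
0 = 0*13631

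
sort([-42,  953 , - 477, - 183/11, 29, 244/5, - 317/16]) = [ - 477 , - 42, - 317/16, - 183/11, 29  ,  244/5, 953 ] 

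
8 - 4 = 4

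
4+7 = 11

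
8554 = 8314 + 240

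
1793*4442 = 7964506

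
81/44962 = 81/44962 = 0.00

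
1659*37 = 61383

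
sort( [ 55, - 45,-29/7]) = [  -  45, - 29/7, 55 ] 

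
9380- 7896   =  1484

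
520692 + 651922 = 1172614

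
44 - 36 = 8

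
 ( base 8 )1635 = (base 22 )1K1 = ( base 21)221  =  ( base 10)925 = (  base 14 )4a1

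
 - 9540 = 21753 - 31293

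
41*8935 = 366335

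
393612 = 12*32801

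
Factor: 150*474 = 2^2*3^2*5^2*79^1 = 71100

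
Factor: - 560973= - 3^1* 7^1*26713^1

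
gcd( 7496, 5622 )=1874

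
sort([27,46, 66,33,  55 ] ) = [ 27,  33, 46,  55, 66 ] 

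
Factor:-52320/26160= - 2^1 = - 2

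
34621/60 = 577 + 1/60 = 577.02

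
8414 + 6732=15146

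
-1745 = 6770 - 8515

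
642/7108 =321/3554 = 0.09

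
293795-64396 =229399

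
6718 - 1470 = 5248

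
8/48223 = 8/48223 = 0.00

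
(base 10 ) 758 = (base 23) 19m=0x2F6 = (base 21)1f2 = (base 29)Q4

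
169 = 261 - 92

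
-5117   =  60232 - 65349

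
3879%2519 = 1360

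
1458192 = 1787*816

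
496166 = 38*13057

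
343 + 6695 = 7038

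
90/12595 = 18/2519 = 0.01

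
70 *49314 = 3451980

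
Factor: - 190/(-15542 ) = 5^1*409^( - 1) = 5/409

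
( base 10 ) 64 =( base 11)59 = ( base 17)3d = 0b1000000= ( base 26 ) 2C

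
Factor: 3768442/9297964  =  1884221/4648982 = 2^(-1 )*13^( - 1 ) * 178807^( - 1 )*1884221^1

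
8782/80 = 109 + 31/40=109.78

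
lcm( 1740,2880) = 83520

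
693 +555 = 1248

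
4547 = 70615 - 66068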